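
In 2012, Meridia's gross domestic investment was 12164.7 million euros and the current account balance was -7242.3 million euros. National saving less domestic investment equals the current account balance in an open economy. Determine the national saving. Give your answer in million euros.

4922.4

S - I = CA (net lending to the rest of the world).
S = I + CA = 12164.7 + (-7242.3) = 4922.4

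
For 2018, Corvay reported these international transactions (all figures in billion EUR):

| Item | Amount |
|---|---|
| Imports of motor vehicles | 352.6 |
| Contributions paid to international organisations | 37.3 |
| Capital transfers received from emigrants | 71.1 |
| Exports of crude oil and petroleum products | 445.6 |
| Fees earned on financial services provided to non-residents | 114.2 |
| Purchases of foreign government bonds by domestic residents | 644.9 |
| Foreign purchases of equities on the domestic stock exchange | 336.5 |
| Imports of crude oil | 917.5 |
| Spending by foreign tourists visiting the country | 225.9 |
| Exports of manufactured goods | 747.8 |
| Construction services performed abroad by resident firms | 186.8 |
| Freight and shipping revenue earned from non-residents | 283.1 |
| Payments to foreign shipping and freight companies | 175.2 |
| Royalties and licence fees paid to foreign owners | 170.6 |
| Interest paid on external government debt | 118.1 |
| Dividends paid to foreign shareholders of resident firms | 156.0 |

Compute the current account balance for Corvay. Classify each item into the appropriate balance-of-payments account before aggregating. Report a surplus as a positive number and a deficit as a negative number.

Goods: 445.6 - 917.5 + 747.8 - 352.6 = -76.7
Services: -170.6 + 114.2 - 175.2 + 225.9 + 283.1 + 186.8 = 464.2
Primary income: -156.0 - 118.1 = -274.1
Secondary income: -37.3
Current account = (-76.7) + 464.2 + (-274.1) + (-37.3) = 76.1
(Excluded from the current account — capital account: capital transfers received from emigrants 71.1; financial account: purchases of foreign government bonds by domestic residents 644.9, foreign purchases of equities on the domestic stock exchange 336.5.)

76.1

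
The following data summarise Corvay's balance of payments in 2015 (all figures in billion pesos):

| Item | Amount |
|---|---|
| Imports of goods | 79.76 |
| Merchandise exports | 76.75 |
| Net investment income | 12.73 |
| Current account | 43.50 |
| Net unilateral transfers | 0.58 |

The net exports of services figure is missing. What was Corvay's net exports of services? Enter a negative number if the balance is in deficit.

Current account = goods balance + services balance + net primary income + net secondary income
Sum of the known components = 10.30
Net exports of services = CA - (known components) = 43.50 - 10.30 = 33.20

33.20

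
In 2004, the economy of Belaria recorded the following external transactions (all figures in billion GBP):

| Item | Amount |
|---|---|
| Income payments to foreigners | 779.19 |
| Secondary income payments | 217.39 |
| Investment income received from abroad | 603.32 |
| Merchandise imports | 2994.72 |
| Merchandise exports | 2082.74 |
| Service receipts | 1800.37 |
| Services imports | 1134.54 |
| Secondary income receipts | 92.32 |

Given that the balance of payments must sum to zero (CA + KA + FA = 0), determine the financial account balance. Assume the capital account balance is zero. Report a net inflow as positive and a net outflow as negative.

547.09

Goods balance = 2082.74 - 2994.72 = -911.98
Services balance = 1800.37 - 1134.54 = 665.83
Trade balance (goods + services) = -911.98 + 665.83 = -246.15
Net primary income = 603.32 - 779.19 = -175.87
Net secondary income = 92.32 - 217.39 = -125.07
Current account = -246.15 + (-175.87) + (-125.07) = -547.09
Financial account = -(-547.09) = 547.09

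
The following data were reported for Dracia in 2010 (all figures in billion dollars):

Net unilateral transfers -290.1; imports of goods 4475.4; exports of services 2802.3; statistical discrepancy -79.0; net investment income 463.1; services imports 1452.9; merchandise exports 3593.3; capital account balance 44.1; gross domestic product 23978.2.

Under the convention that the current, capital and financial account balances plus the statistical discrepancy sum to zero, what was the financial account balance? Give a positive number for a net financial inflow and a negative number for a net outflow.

-605.4

Goods balance = 3593.3 - 4475.4 = -882.1
Services balance = 2802.3 - 1452.9 = 1349.4
Trade balance (goods + services) = -882.1 + 1349.4 = 467.3
Net primary income = 463.1
Net secondary income = -290.1
Current account = 467.3 + 463.1 + (-290.1) = 640.3
Financial account = -(640.3 + 44.1 + (-79.0)) = -605.4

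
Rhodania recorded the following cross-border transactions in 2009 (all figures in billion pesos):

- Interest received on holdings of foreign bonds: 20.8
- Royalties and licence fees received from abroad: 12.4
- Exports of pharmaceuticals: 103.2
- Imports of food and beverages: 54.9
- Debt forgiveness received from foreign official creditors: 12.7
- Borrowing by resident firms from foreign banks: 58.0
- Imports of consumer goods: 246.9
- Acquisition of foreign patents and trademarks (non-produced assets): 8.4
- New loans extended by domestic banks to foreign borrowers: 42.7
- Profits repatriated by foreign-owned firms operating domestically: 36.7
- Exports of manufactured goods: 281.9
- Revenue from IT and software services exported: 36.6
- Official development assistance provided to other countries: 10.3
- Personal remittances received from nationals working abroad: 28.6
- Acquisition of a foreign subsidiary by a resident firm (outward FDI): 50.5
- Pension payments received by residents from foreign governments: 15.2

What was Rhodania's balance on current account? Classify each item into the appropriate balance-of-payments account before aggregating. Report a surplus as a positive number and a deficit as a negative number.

149.9

Goods: 103.2 + 281.9 - 54.9 - 246.9 = 83.3
Services: 36.6 + 12.4 = 49.0
Primary income: -36.7 + 20.8 = -15.9
Secondary income: 15.2 - 10.3 + 28.6 = 33.5
Current account = 83.3 + 49.0 + (-15.9) + 33.5 = 149.9
(Excluded from the current account — capital account: debt forgiveness received from foreign official creditors 12.7, acquisition of foreign patents and trademarks (non-produced assets) 8.4; financial account: borrowing by resident firms from foreign banks 58.0, new loans extended by domestic banks to foreign borrowers 42.7, acquisition of a foreign subsidiary by a resident firm (outward FDI) 50.5.)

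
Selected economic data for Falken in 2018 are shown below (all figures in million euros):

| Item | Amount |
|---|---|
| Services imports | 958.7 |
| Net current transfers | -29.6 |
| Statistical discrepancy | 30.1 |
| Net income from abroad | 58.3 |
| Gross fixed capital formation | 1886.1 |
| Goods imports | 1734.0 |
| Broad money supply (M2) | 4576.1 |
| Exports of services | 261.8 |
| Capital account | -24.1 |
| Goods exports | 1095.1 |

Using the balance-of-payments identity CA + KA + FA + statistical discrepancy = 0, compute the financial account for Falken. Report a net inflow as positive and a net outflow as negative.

Goods balance = 1095.1 - 1734.0 = -638.9
Services balance = 261.8 - 958.7 = -696.9
Trade balance (goods + services) = -638.9 + (-696.9) = -1335.8
Net primary income = 58.3
Net secondary income = -29.6
Current account = -1335.8 + 58.3 + (-29.6) = -1307.1
Financial account = -(-1307.1 + (-24.1) + 30.1) = 1301.1

1301.1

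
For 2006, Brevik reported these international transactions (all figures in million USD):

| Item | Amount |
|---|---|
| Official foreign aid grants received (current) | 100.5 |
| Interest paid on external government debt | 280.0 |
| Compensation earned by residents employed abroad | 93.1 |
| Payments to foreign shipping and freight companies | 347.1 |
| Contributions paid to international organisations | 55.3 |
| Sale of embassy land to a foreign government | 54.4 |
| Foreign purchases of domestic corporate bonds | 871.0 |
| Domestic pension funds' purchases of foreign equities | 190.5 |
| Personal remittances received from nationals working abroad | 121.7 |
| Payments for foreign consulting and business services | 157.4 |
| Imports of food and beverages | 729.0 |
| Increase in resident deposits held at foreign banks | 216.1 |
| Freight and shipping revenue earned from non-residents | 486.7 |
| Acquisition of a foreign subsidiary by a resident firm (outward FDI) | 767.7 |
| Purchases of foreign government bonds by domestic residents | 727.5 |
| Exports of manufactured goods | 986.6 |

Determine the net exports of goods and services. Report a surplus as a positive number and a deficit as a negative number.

239.8

Goods: -729.0 + 986.6 = 257.6
Services: -347.1 - 157.4 + 486.7 = -17.8
Trade balance = 257.6 + (-17.8) = 239.8
(Excluded from the trade balance — secondary income: official foreign aid grants received (current) 100.5, contributions paid to international organisations 55.3, personal remittances received from nationals working abroad 121.7; primary income: interest paid on external government debt 280.0, compensation earned by residents employed abroad 93.1; capital account: sale of embassy land to a foreign government 54.4; financial account: foreign purchases of domestic corporate bonds 871.0, domestic pension funds' purchases of foreign equities 190.5, increase in resident deposits held at foreign banks 216.1, acquisition of a foreign subsidiary by a resident firm (outward FDI) 767.7, purchases of foreign government bonds by domestic residents 727.5.)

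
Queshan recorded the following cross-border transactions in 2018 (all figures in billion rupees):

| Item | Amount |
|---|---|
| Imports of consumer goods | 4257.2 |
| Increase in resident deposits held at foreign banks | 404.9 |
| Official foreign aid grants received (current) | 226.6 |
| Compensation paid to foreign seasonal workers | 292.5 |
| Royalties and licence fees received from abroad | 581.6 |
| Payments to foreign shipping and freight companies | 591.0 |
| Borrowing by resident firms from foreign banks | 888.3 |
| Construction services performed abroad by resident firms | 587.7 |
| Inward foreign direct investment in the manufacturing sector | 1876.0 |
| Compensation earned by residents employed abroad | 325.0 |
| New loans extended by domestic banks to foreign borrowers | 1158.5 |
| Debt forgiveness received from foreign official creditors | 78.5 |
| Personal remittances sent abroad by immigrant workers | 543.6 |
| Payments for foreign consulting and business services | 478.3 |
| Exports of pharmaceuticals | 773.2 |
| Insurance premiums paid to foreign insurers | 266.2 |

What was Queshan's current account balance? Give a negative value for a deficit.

Goods: 773.2 - 4257.2 = -3484.0
Services: 587.7 - 266.2 - 478.3 - 591.0 + 581.6 = -166.2
Primary income: 325.0 - 292.5 = 32.5
Secondary income: -543.6 + 226.6 = -317.0
Current account = (-3484.0) + (-166.2) + 32.5 + (-317.0) = -3934.7
(Excluded from the current account — financial account: increase in resident deposits held at foreign banks 404.9, borrowing by resident firms from foreign banks 888.3, inward foreign direct investment in the manufacturing sector 1876.0, new loans extended by domestic banks to foreign borrowers 1158.5; capital account: debt forgiveness received from foreign official creditors 78.5.)

-3934.7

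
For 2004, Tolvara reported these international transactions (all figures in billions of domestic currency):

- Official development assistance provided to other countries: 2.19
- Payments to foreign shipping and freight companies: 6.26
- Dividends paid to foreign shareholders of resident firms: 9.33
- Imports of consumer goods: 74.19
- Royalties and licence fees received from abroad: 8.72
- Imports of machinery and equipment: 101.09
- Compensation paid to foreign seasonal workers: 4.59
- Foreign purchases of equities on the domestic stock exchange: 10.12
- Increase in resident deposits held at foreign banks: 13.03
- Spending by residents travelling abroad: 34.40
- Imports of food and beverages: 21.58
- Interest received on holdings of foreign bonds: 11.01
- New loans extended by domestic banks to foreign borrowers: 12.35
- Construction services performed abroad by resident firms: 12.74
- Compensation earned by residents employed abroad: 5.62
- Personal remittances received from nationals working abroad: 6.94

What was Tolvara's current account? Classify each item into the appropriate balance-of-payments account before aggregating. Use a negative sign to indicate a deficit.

-208.60

Goods: -21.58 - 101.09 - 74.19 = -196.86
Services: -34.40 + 12.74 - 6.26 + 8.72 = -19.20
Primary income: -4.59 + 11.01 - 9.33 + 5.62 = 2.71
Secondary income: 6.94 - 2.19 = 4.75
Current account = (-196.86) + (-19.20) + 2.71 + 4.75 = -208.60
(Excluded from the current account — financial account: foreign purchases of equities on the domestic stock exchange 10.12, increase in resident deposits held at foreign banks 13.03, new loans extended by domestic banks to foreign borrowers 12.35.)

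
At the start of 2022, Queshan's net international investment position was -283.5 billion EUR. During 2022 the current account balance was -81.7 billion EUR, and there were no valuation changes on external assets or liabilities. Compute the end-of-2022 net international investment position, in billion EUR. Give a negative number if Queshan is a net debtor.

-365.2

With no valuation effects, change in NIIP = current account = -81.7
End-of-year NIIP = -283.5 + (-81.7) = -365.2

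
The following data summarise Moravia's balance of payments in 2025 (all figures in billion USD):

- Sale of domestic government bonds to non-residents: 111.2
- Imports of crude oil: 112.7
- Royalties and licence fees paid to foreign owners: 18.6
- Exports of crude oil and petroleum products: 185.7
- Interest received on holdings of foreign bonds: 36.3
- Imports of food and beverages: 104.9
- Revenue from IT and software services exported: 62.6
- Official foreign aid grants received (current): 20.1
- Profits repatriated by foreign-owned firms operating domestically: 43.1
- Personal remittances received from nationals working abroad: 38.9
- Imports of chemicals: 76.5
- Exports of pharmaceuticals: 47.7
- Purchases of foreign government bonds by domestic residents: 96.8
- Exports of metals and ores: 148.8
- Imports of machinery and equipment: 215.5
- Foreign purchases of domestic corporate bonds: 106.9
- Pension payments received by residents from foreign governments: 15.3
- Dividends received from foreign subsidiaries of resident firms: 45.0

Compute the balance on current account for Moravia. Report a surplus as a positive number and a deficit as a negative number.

Goods: 148.8 - 215.5 - 112.7 + 47.7 + 185.7 - 104.9 - 76.5 = -127.4
Services: -18.6 + 62.6 = 44.0
Primary income: 36.3 - 43.1 + 45.0 = 38.2
Secondary income: 15.3 + 38.9 + 20.1 = 74.3
Current account = (-127.4) + 44.0 + 38.2 + 74.3 = 29.1
(Excluded from the current account — financial account: sale of domestic government bonds to non-residents 111.2, purchases of foreign government bonds by domestic residents 96.8, foreign purchases of domestic corporate bonds 106.9.)

29.1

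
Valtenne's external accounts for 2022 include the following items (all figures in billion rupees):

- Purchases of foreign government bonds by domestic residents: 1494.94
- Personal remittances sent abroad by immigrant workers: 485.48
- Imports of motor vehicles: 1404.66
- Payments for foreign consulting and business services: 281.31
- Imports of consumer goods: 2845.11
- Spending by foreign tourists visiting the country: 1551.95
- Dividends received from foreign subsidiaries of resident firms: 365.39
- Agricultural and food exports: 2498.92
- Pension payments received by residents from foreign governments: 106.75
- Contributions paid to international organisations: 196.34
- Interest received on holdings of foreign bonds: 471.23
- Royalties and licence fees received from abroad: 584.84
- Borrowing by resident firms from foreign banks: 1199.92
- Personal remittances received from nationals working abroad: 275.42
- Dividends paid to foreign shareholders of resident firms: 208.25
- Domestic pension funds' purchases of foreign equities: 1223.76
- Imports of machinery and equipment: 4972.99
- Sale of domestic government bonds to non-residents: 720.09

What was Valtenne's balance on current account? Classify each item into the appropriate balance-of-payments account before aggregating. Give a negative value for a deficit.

-4539.64

Goods: 2498.92 - 2845.11 - 4972.99 - 1404.66 = -6723.84
Services: -281.31 + 1551.95 + 584.84 = 1855.48
Primary income: 365.39 + 471.23 - 208.25 = 628.37
Secondary income: 106.75 - 196.34 + 275.42 - 485.48 = -299.65
Current account = (-6723.84) + 1855.48 + 628.37 + (-299.65) = -4539.64
(Excluded from the current account — financial account: purchases of foreign government bonds by domestic residents 1494.94, borrowing by resident firms from foreign banks 1199.92, domestic pension funds' purchases of foreign equities 1223.76, sale of domestic government bonds to non-residents 720.09.)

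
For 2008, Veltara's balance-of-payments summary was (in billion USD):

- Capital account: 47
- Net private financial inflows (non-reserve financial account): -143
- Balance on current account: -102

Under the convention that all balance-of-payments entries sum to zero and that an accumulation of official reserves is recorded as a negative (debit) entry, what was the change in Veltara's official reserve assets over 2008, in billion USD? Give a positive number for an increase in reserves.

Official reserve transactions balance = -((-102) + 47 + (-143)) = 198
An accumulation of reserves is recorded as a debit (negative entry), so the change in the stock of reserves is the negative of that balance.
Change in official reserves = -(198) = -198

-198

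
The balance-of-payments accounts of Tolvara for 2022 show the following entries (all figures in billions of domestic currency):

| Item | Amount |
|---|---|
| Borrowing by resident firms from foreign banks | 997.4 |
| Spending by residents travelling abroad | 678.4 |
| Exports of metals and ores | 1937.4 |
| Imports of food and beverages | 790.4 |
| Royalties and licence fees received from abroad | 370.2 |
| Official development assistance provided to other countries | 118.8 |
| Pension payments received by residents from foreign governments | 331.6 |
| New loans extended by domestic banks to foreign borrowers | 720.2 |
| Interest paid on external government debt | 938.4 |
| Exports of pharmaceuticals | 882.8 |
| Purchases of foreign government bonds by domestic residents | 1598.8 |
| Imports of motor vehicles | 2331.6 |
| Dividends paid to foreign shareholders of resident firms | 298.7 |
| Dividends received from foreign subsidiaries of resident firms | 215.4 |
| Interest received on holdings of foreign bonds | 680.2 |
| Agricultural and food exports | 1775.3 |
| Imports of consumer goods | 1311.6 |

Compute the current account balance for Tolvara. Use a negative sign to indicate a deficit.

-275.0

Goods: 882.8 - 790.4 + 1937.4 - 2331.6 - 1311.6 + 1775.3 = 161.9
Services: 370.2 - 678.4 = -308.2
Primary income: -938.4 + 680.2 - 298.7 + 215.4 = -341.5
Secondary income: 331.6 - 118.8 = 212.8
Current account = 161.9 + (-308.2) + (-341.5) + 212.8 = -275.0
(Excluded from the current account — financial account: borrowing by resident firms from foreign banks 997.4, new loans extended by domestic banks to foreign borrowers 720.2, purchases of foreign government bonds by domestic residents 1598.8.)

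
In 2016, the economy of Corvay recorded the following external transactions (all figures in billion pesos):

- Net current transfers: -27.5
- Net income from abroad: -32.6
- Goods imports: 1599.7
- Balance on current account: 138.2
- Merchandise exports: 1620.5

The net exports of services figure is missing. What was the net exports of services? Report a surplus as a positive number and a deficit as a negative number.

Current account = goods balance + services balance + net primary income + net secondary income
Sum of the known components = -39.3
Net exports of services = CA - (known components) = 138.2 - (-39.3) = 177.5

177.5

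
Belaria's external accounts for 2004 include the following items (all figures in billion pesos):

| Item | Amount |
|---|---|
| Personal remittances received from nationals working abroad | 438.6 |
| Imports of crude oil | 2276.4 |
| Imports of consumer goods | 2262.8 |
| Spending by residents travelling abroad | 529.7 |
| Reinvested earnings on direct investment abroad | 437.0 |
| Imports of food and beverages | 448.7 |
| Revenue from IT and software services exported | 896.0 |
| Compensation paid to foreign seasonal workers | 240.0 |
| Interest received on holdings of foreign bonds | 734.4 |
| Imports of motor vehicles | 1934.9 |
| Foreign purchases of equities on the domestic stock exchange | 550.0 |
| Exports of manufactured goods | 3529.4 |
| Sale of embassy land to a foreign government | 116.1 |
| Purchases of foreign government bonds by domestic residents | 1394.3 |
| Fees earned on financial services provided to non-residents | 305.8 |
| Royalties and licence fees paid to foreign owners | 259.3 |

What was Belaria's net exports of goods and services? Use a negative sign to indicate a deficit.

-2980.6

Goods: -2262.8 - 2276.4 - 1934.9 + 3529.4 - 448.7 = -3393.4
Services: 896.0 - 529.7 - 259.3 + 305.8 = 412.8
Trade balance = -3393.4 + 412.8 = -2980.6
(Excluded from the trade balance — secondary income: personal remittances received from nationals working abroad 438.6; primary income: reinvested earnings on direct investment abroad 437.0, compensation paid to foreign seasonal workers 240.0, interest received on holdings of foreign bonds 734.4; financial account: foreign purchases of equities on the domestic stock exchange 550.0, purchases of foreign government bonds by domestic residents 1394.3; capital account: sale of embassy land to a foreign government 116.1.)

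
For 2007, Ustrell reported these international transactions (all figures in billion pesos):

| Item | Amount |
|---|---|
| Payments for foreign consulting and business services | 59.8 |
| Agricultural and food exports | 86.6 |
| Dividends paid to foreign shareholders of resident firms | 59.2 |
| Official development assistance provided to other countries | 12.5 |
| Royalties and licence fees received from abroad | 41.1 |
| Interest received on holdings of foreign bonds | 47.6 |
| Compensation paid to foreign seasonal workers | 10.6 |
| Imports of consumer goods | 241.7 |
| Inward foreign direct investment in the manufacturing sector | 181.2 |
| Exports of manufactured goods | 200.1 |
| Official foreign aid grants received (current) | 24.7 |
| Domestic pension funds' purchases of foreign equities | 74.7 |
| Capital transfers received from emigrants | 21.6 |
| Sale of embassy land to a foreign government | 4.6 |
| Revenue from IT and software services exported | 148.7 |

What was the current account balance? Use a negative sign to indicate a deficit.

Goods: 86.6 + 200.1 - 241.7 = 45.0
Services: 41.1 - 59.8 + 148.7 = 130.0
Primary income: -59.2 - 10.6 + 47.6 = -22.2
Secondary income: 24.7 - 12.5 = 12.2
Current account = 45.0 + 130.0 + (-22.2) + 12.2 = 165.0
(Excluded from the current account — financial account: inward foreign direct investment in the manufacturing sector 181.2, domestic pension funds' purchases of foreign equities 74.7; capital account: capital transfers received from emigrants 21.6, sale of embassy land to a foreign government 4.6.)

165.0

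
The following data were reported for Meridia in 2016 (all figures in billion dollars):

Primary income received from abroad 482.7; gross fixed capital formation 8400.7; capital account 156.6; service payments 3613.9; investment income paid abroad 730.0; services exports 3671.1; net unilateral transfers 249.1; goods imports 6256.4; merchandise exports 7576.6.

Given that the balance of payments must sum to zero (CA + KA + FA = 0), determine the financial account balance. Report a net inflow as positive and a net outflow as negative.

Goods balance = 7576.6 - 6256.4 = 1320.2
Services balance = 3671.1 - 3613.9 = 57.2
Trade balance (goods + services) = 1320.2 + 57.2 = 1377.4
Net primary income = 482.7 - 730.0 = -247.3
Net secondary income = 249.1
Current account = 1377.4 + (-247.3) + 249.1 = 1379.2
Financial account = -(1379.2 + 156.6) = -1535.8

-1535.8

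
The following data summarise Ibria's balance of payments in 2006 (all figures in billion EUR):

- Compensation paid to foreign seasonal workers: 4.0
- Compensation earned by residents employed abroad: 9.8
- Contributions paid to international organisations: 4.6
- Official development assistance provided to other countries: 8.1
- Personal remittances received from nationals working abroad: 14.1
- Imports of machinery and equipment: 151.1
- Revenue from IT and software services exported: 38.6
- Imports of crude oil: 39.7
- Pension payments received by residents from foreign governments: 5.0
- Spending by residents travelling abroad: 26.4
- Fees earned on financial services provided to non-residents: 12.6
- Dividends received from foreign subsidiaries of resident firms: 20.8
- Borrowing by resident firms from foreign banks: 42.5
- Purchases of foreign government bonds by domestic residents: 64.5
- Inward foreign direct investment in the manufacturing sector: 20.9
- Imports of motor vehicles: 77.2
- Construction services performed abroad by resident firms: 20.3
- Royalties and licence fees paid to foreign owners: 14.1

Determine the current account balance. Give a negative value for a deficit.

-204.0

Goods: -151.1 - 77.2 - 39.7 = -268.0
Services: 38.6 + 20.3 - 14.1 - 26.4 + 12.6 = 31.0
Primary income: 20.8 - 4.0 + 9.8 = 26.6
Secondary income: 14.1 + 5.0 - 4.6 - 8.1 = 6.4
Current account = (-268.0) + 31.0 + 26.6 + 6.4 = -204.0
(Excluded from the current account — financial account: borrowing by resident firms from foreign banks 42.5, purchases of foreign government bonds by domestic residents 64.5, inward foreign direct investment in the manufacturing sector 20.9.)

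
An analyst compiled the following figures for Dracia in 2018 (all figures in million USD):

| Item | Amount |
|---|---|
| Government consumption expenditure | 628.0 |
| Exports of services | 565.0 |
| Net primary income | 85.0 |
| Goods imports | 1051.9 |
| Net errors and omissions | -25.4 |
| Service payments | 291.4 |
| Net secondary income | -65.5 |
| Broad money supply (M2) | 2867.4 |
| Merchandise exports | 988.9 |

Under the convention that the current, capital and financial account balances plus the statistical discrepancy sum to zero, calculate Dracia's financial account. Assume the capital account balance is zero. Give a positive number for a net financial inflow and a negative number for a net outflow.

-204.7

Goods balance = 988.9 - 1051.9 = -63.0
Services balance = 565.0 - 291.4 = 273.6
Trade balance (goods + services) = -63.0 + 273.6 = 210.6
Net primary income = 85.0
Net secondary income = -65.5
Current account = 210.6 + 85.0 + (-65.5) = 230.1
Financial account = -(230.1 + (-25.4)) = -204.7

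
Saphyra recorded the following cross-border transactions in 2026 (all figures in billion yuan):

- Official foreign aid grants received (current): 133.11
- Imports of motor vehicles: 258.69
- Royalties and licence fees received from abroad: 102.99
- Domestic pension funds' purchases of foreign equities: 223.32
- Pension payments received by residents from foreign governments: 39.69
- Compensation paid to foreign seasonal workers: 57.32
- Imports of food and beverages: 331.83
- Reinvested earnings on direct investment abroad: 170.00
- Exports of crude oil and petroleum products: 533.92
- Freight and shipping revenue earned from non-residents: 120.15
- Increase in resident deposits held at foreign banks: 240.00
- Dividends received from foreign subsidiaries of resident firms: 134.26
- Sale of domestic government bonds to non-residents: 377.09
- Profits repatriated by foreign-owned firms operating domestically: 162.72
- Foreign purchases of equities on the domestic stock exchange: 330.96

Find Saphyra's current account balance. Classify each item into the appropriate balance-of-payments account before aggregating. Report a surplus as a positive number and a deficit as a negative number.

423.56

Goods: -258.69 + 533.92 - 331.83 = -56.60
Services: 102.99 + 120.15 = 223.14
Primary income: 170.00 - 57.32 + 134.26 - 162.72 = 84.22
Secondary income: 39.69 + 133.11 = 172.80
Current account = (-56.60) + 223.14 + 84.22 + 172.80 = 423.56
(Excluded from the current account — financial account: domestic pension funds' purchases of foreign equities 223.32, increase in resident deposits held at foreign banks 240.00, sale of domestic government bonds to non-residents 377.09, foreign purchases of equities on the domestic stock exchange 330.96.)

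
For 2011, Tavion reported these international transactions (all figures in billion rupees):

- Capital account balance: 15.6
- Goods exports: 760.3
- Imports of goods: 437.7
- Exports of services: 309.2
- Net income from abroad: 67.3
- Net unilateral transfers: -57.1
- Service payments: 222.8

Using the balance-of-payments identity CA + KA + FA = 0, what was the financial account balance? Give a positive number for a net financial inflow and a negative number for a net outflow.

Goods balance = 760.3 - 437.7 = 322.6
Services balance = 309.2 - 222.8 = 86.4
Trade balance (goods + services) = 322.6 + 86.4 = 409.0
Net primary income = 67.3
Net secondary income = -57.1
Current account = 409.0 + 67.3 + (-57.1) = 419.2
Financial account = -(419.2 + 15.6) = -434.8

-434.8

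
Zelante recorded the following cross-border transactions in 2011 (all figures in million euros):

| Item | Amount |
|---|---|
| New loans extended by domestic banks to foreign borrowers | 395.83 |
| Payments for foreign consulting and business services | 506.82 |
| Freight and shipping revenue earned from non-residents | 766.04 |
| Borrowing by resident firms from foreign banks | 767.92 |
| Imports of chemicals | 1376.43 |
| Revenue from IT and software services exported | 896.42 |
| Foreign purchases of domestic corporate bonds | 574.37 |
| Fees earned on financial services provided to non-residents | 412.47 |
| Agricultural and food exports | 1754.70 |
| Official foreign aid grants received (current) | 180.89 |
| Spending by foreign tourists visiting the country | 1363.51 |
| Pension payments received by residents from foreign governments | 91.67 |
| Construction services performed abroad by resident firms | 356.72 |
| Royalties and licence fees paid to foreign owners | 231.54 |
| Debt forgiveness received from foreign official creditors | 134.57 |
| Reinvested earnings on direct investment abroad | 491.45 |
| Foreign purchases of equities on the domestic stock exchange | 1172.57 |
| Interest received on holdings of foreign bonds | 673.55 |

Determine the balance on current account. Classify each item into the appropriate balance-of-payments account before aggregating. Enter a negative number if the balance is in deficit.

Goods: 1754.70 - 1376.43 = 378.27
Services: -506.82 + 896.42 + 766.04 - 231.54 + 356.72 + 412.47 + 1363.51 = 3056.80
Primary income: 491.45 + 673.55 = 1165.00
Secondary income: 91.67 + 180.89 = 272.56
Current account = 378.27 + 3056.80 + 1165.00 + 272.56 = 4872.63
(Excluded from the current account — financial account: new loans extended by domestic banks to foreign borrowers 395.83, borrowing by resident firms from foreign banks 767.92, foreign purchases of domestic corporate bonds 574.37, foreign purchases of equities on the domestic stock exchange 1172.57; capital account: debt forgiveness received from foreign official creditors 134.57.)

4872.63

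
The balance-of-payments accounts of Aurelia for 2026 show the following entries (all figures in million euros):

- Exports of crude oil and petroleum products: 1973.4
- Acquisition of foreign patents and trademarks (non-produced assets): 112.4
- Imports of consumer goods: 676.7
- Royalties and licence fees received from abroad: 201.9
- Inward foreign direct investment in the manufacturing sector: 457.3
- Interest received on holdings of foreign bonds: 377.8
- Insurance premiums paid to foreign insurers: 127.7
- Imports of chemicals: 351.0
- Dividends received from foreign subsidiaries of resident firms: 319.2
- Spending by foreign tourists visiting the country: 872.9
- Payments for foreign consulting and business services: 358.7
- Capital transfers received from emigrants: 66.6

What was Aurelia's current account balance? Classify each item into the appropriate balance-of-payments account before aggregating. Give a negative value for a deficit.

Goods: -351.0 + 1973.4 - 676.7 = 945.7
Services: 201.9 - 127.7 - 358.7 + 872.9 = 588.4
Primary income: 319.2 + 377.8 = 697.0
Current account = 945.7 + 588.4 + 697.0 = 2231.1
(Excluded from the current account — capital account: acquisition of foreign patents and trademarks (non-produced assets) 112.4, capital transfers received from emigrants 66.6; financial account: inward foreign direct investment in the manufacturing sector 457.3.)

2231.1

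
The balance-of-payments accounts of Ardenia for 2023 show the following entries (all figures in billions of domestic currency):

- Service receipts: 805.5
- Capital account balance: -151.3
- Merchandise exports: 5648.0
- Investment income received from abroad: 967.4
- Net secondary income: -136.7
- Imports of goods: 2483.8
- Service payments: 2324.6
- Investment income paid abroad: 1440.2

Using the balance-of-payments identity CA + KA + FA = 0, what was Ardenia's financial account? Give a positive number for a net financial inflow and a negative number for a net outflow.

Goods balance = 5648.0 - 2483.8 = 3164.2
Services balance = 805.5 - 2324.6 = -1519.1
Trade balance (goods + services) = 3164.2 + (-1519.1) = 1645.1
Net primary income = 967.4 - 1440.2 = -472.8
Net secondary income = -136.7
Current account = 1645.1 + (-472.8) + (-136.7) = 1035.6
Financial account = -(1035.6 + (-151.3)) = -884.3

-884.3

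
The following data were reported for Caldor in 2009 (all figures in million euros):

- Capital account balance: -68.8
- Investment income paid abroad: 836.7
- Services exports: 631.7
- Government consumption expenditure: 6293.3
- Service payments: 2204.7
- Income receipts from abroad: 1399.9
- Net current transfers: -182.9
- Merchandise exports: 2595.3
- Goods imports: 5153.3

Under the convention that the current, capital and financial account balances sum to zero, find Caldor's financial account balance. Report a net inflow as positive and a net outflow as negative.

3819.5

Goods balance = 2595.3 - 5153.3 = -2558.0
Services balance = 631.7 - 2204.7 = -1573.0
Trade balance (goods + services) = -2558.0 + (-1573.0) = -4131.0
Net primary income = 1399.9 - 836.7 = 563.2
Net secondary income = -182.9
Current account = -4131.0 + 563.2 + (-182.9) = -3750.7
Financial account = -(-3750.7 + (-68.8)) = 3819.5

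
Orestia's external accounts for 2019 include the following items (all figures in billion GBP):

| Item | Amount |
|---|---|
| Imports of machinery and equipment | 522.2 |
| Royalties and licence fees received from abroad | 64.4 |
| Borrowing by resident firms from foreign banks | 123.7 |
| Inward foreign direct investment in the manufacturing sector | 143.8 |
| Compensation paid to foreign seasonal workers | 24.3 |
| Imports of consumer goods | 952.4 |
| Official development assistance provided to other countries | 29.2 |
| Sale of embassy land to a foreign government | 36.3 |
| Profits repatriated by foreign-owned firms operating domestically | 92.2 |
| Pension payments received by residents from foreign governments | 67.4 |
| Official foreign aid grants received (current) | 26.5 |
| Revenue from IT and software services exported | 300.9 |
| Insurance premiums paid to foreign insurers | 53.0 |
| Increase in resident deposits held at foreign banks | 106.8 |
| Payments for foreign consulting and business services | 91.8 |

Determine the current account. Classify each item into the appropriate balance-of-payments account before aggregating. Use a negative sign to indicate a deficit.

Goods: -952.4 - 522.2 = -1474.6
Services: 300.9 - 53.0 - 91.8 + 64.4 = 220.5
Primary income: -92.2 - 24.3 = -116.5
Secondary income: 26.5 - 29.2 + 67.4 = 64.7
Current account = (-1474.6) + 220.5 + (-116.5) + 64.7 = -1305.9
(Excluded from the current account — financial account: borrowing by resident firms from foreign banks 123.7, inward foreign direct investment in the manufacturing sector 143.8, increase in resident deposits held at foreign banks 106.8; capital account: sale of embassy land to a foreign government 36.3.)

-1305.9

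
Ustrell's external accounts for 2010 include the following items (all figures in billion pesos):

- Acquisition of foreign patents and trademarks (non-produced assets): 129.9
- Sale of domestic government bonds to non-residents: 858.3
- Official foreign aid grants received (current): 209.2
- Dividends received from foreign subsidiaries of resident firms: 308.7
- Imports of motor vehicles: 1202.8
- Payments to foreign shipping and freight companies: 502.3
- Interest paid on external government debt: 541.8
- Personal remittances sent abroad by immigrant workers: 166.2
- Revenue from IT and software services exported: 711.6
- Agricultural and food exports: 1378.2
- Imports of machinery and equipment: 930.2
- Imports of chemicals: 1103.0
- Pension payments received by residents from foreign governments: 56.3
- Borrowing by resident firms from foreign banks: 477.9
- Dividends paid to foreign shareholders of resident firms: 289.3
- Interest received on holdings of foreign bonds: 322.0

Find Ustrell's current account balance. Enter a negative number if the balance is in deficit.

-1749.6

Goods: -1103.0 + 1378.2 - 1202.8 - 930.2 = -1857.8
Services: 711.6 - 502.3 = 209.3
Primary income: 308.7 + 322.0 - 541.8 - 289.3 = -200.4
Secondary income: 209.2 - 166.2 + 56.3 = 99.3
Current account = (-1857.8) + 209.3 + (-200.4) + 99.3 = -1749.6
(Excluded from the current account — capital account: acquisition of foreign patents and trademarks (non-produced assets) 129.9; financial account: sale of domestic government bonds to non-residents 858.3, borrowing by resident firms from foreign banks 477.9.)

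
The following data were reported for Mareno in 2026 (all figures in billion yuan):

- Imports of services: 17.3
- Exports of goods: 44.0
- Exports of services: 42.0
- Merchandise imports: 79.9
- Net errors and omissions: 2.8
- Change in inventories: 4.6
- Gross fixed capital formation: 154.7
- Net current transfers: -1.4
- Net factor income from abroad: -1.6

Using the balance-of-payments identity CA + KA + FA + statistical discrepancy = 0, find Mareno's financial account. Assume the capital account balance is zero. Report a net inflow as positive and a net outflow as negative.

11.4

Goods balance = 44.0 - 79.9 = -35.9
Services balance = 42.0 - 17.3 = 24.7
Trade balance (goods + services) = -35.9 + 24.7 = -11.2
Net primary income = -1.6
Net secondary income = -1.4
Current account = -11.2 + (-1.6) + (-1.4) = -14.2
Financial account = -(-14.2 + 2.8) = 11.4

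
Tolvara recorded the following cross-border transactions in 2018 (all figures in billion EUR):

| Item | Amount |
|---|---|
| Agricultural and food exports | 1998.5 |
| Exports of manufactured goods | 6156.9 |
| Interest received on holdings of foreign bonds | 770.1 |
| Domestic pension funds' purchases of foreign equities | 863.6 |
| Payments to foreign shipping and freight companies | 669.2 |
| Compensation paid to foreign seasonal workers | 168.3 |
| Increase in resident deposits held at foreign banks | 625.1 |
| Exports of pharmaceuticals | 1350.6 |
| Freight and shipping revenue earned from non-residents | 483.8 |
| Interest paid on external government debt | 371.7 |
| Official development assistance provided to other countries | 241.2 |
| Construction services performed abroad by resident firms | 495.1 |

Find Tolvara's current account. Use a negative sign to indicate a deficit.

Goods: 6156.9 + 1350.6 + 1998.5 = 9506.0
Services: 495.1 + 483.8 - 669.2 = 309.7
Primary income: -168.3 + 770.1 - 371.7 = 230.1
Secondary income: -241.2
Current account = 9506.0 + 309.7 + 230.1 + (-241.2) = 9804.6
(Excluded from the current account — financial account: domestic pension funds' purchases of foreign equities 863.6, increase in resident deposits held at foreign banks 625.1.)

9804.6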